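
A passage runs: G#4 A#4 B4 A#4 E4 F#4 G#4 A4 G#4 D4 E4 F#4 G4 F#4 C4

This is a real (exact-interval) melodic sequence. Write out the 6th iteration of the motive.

Bb3 C4 Db4 C4 Gb3

Taking 5-note groups, the heads are G#4, F#4, E4: the pattern moves down a 2nd.
Extending down a 2nd: D4 → C4 → Bb3.
Statement 6 starts on Bb3 and keeps the same exact contour: Bb3 C4 Db4 C4 Gb3.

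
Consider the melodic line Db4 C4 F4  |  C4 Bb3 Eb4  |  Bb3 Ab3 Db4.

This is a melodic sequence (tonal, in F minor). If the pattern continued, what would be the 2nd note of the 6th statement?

Eb3

Grouping in 3s, the 2nd note of each cell is C4, Bb3, Ab3.
Carrying that down a 2nd forward: G3 → F3 → Eb3.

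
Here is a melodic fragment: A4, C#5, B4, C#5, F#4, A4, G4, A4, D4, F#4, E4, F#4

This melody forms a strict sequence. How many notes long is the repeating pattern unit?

12 notes total. Splitting into 3 groups of 4:
A4 C#5 B4 C#5 | F#4 A4 G4 A4 | D4 F#4 E4 F#4
That's a consistent down a 3rd shift per cell, and no other grouping gives one.

4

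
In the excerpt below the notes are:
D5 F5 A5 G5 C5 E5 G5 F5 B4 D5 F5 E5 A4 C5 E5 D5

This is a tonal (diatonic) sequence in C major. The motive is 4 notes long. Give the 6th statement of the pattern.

F4 A4 C5 B4

With a 4-note motive the entries are D5, C5, B4, A4, each down a 2nd from the previous.
Extending down a 2nd: G4 → F4.
Statement 6 starts on F4 and keeps the same diatonic contour: F4 A4 C5 B4.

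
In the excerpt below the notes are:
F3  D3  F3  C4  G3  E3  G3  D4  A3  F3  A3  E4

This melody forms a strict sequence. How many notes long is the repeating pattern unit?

Try groups of 4 (3 cells in 12 notes):
F3 D3 F3 C4 | G3 E3 G3 D4 | A3 F3 A3 E4
That's a consistent up a 2nd shift per cell, and no other grouping gives one.

4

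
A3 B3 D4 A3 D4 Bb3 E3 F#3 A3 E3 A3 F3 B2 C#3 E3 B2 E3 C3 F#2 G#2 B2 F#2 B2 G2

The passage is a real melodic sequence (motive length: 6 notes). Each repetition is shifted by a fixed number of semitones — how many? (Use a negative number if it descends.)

-5

Unit = 6 notes; the statements start on A3, E3, B2, F#2, moving down a 4th each time.
A3 to E3 spans -5 semitones.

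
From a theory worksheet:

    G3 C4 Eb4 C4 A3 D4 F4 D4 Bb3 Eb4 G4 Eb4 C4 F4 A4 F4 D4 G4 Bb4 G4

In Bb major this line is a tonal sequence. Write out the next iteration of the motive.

Taking 4-note groups, the heads are G3, A3, Bb3, C4, D4: the pattern moves up a 2nd.
From Eb4 the diatonic shape gives Eb4 A4 C5 A4.

Eb4 A4 C5 A4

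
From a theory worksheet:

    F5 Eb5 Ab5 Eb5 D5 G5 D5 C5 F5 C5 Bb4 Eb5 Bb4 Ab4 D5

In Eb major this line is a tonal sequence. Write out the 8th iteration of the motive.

With a 3-note motive the entries are F5, Eb5, D5, C5, Bb4, each down a 2nd from the previous.
Continuing the starts: Ab4 → G4 → F4.
Statement 8 starts on F4 and keeps the same diatonic contour: F4 Eb4 Ab4.

F4 Eb4 Ab4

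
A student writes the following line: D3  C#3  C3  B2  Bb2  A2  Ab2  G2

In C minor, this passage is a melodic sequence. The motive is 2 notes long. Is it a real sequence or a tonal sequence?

Each cell has the same semitone pattern (-1,) — intervals are preserved exactly.
And C#3 lies outside C minor, so the sequence is real rather than tonal.

real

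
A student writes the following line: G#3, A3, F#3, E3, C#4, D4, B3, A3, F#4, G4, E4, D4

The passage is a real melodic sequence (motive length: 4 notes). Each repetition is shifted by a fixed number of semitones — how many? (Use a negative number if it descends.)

5

Taking 4-note groups, the heads are G#3, C#4, F#4: the pattern moves up a 4th.
G#3→C#4 is 61 − 56 = 5 semitones.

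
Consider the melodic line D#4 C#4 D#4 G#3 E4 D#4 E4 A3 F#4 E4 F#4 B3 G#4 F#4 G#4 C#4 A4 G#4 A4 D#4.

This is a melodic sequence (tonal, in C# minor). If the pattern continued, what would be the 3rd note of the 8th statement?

D#5

Grouping in 4s, the 3rd note of each cell is D#4, E4, F#4, G#4, A4.
Each moves up a 2nd. Continuing: B4 → C#5 → D#5.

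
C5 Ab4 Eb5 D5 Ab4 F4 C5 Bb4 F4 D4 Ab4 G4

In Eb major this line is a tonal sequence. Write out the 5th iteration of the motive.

Bb3 G3 D4 C4

The 4-note cells begin on C5, Ab4, F4 — each down a 3rd from the last.
Continuing the starts: D4 → Bb3.
Statement 5 starts on Bb3 and keeps the same diatonic contour: Bb3 G3 D4 C4.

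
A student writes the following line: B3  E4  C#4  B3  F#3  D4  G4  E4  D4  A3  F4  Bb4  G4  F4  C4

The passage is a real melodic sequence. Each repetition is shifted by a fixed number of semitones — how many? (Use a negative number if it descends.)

The 5-note cells begin on B3, D4, F4 — each up a 3rd from the last.
Counting half-steps from B3 to D4: 3.

3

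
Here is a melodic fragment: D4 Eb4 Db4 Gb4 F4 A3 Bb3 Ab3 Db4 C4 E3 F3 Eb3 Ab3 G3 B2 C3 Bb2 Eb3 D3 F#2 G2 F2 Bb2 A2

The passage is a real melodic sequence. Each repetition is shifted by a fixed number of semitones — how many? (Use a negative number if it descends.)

-5

Taking 5-note groups, the heads are D4, A3, E3, B2, F#2: the pattern moves down a 4th.
D4→A3 is 57 − 62 = -5 semitones.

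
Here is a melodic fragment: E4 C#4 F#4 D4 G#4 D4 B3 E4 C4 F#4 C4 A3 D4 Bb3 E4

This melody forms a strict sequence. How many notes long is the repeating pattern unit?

5

15 notes total. Splitting into 3 groups of 5:
E4 C#4 F#4 D4 G#4 | D4 B3 E4 C4 F#4 | C4 A3 D4 Bb3 E4
Every group is a transposition down a 2nd of the one before; no shorter unit works.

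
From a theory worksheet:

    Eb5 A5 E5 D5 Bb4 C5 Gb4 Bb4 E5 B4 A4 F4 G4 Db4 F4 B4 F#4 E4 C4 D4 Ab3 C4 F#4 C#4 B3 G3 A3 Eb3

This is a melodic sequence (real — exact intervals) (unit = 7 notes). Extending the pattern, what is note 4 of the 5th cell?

The unit is 7 notes. Position-4 pitches of the 4 shown cells: D5, A4, E4, B3.
Each moves down a 4th; the next is F#3.

F#3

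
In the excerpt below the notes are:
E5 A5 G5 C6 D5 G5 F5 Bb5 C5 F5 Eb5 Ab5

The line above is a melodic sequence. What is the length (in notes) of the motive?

There are 12 notes; a 4-note unit gives 3 cells:
E5 A5 G5 C6 | D5 G5 F5 Bb5 | C5 F5 Eb5 Ab5
Every group is a transposition down a 2nd of the one before; no shorter unit works.

4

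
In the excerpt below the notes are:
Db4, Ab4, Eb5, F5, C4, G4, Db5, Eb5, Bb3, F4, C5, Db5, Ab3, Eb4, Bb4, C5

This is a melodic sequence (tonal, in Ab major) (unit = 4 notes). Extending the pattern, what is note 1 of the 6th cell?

Grouping in 4s, the 1st note of each cell is Db4, C4, Bb3, Ab3.
Each moves down a 2nd. Continuing: G3 → F3.

F3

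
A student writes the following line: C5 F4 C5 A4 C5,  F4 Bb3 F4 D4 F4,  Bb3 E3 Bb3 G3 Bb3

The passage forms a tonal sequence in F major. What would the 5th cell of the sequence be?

A2 D2 A2 F2 A2

Taking 5-note groups, the heads are C5, F4, Bb3: the pattern moves down a 5th.
Continuing the starts: E3 → A2.
Statement 5 starts on A2 and keeps the same diatonic contour: A2 D2 A2 F2 A2.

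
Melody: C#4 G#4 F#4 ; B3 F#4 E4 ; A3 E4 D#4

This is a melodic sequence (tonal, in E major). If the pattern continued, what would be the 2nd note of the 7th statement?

The unit is 3 notes. Position-2 pitches of the 3 shown cells: G#4, F#4, E4.
Each moves down a 2nd. Continuing: D#4 → C#4 → B3 → A3.

A3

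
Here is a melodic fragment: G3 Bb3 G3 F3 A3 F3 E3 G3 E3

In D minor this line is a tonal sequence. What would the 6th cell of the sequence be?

Bb2 D3 Bb2

Taking 3-note groups, the heads are G3, F3, E3: the pattern moves down a 2nd.
Extending down a 2nd: D3 → C3 → Bb2.
Statement 6 starts on Bb2 and keeps the same diatonic contour: Bb2 D3 Bb2.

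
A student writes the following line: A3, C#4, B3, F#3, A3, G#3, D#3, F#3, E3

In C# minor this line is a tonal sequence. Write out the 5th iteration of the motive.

G#2 B2 A2

With a 3-note motive the entries are A3, F#3, D#3, each down a 3rd from the previous.
Carrying on: B2 → G#2.
From G#2 the diatonic shape gives G#2 B2 A2.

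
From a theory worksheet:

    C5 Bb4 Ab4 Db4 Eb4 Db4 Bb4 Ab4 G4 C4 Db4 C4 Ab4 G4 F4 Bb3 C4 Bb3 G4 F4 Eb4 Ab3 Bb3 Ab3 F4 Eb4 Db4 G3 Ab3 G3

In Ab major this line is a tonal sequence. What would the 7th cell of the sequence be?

Db4 C4 Bb3 Eb3 F3 Eb3

With a 6-note motive the entries are C5, Bb4, Ab4, G4, F4, each down a 2nd from the previous.
Carrying on: Eb4 → Db4.
So cell 7 is Db4 C4 Bb3 Eb3 F3 Eb3.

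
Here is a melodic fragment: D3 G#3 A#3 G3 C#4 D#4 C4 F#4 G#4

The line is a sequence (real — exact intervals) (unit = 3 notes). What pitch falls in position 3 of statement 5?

Grouping in 3s, the 3rd note of each cell is A#3, D#4, G#4.
Carrying that up a 4th forward: C#5 → F#5.

F#5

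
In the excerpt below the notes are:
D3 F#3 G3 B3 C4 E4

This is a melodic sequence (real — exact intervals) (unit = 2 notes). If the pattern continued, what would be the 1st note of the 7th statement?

Ab5

With 2-note cells, note 1 of each statement runs D3, G3, C4.
Each moves up a 4th. Continuing: F4 → Bb4 → Eb5 → Ab5.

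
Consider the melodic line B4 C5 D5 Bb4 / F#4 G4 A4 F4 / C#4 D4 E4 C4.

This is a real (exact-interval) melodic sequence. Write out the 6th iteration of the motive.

Unit = 4 notes; the statements start on B4, F#4, C#4, moving down a 4th each time.
Carrying on: G#3 → D#3 → A#2.
Statement 6 starts on A#2 and keeps the same exact contour: A#2 B2 C#3 A2.

A#2 B2 C#3 A2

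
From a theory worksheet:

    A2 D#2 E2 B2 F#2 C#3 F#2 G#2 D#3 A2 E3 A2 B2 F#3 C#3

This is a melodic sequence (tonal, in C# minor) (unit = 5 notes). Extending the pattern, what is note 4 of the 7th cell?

With 5-note cells, note 4 of each statement runs B2, D#3, F#3.
Carrying that up a 3rd forward: A3 → C#4 → E4 → G#4.

G#4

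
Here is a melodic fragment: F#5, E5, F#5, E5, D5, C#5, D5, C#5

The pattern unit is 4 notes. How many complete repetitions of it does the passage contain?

2

8 notes in groups of 4 gives 8/4 = 2 statements.
Starts: F#5, D5 — each down a 3rd.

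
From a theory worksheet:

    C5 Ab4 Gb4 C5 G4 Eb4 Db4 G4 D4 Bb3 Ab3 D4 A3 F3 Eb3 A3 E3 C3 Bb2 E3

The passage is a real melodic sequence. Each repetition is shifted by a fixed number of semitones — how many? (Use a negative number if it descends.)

-5

Unit = 4 notes; the statements start on C5, G4, D4, A3, E3, moving down a 4th each time.
Counting half-steps from C5 to G4: -5.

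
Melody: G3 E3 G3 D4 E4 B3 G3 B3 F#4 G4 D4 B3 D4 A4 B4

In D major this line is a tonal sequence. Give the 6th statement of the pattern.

C#5 A4 C#5 G5 A5

With a 5-note motive the entries are G3, B3, D4, each up a 3rd from the previous.
Carrying on: F#4 → A4 → C#5.
So cell 6 is C#5 A4 C#5 G5 A5.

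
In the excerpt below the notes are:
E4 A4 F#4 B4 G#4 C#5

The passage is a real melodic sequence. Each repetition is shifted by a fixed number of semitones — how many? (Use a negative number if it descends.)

2

With a 2-note motive the entries are E4, F#4, G#4, each up a 2nd from the previous.
E4→F#4 is 66 − 64 = 2 semitones.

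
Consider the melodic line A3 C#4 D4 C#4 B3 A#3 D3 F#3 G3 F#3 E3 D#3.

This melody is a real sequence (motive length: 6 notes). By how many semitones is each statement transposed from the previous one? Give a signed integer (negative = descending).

-7

Unit = 6 notes; the statements start on A3, D3, moving down a 5th each time.
A3 to D3 spans -7 semitones.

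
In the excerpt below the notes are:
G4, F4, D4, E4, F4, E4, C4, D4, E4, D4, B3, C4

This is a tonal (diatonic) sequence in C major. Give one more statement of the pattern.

With a 4-note motive the entries are G4, F4, E4, each down a 2nd from the previous.
From D4 the diatonic shape gives D4 C4 A3 B3.

D4 C4 A3 B3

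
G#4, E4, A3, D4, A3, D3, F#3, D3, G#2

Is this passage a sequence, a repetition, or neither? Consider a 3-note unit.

neither

Note 1 of cell 2 is D4; if this were a sequence it would be C#4. No unit length gives a consistent transposition pattern.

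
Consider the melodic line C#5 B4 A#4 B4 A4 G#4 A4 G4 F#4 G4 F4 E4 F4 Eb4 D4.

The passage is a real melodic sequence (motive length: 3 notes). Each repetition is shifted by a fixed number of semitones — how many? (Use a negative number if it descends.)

-2

Taking 3-note groups, the heads are C#5, B4, A4, G4, F4: the pattern moves down a 2nd.
C#5 to B4 spans -2 semitones.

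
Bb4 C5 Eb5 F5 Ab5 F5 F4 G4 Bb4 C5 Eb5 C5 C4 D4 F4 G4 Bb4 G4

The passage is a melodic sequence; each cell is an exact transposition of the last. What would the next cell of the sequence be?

The 6-note cells begin on Bb4, F4, C4 — each down a 4th from the last.
Statement 4 starts on G3 and keeps the same exact contour: G3 A3 C4 D4 F4 D4.

G3 A3 C4 D4 F4 D4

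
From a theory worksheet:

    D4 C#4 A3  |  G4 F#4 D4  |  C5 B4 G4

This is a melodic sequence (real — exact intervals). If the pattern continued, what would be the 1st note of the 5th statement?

With 3-note cells, note 1 of each statement runs D4, G4, C5.
Carrying that up a 4th forward: F5 → Bb5.

Bb5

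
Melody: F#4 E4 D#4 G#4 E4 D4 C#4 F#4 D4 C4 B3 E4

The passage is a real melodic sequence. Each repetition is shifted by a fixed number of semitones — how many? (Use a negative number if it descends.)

The 4-note cells begin on F#4, E4, D4 — each down a 2nd from the last.
Counting half-steps from F#4 to E4: -2.

-2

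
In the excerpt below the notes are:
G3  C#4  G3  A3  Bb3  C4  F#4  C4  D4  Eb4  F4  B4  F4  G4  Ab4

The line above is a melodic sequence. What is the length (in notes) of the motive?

5

There are 15 notes; a 5-note unit gives 3 cells:
G3 C#4 G3 A3 Bb3 | C4 F#4 C4 D4 Eb4 | F4 B4 F4 G4 Ab4
That's a consistent up a 4th shift per cell, and no other grouping gives one.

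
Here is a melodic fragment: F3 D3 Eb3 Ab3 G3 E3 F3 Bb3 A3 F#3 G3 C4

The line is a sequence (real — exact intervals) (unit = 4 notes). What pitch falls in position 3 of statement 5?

B3

The unit is 4 notes. Position-3 pitches of the 3 shown cells: Eb3, F3, G3.
Each moves up a 2nd. Continuing: A3 → B3.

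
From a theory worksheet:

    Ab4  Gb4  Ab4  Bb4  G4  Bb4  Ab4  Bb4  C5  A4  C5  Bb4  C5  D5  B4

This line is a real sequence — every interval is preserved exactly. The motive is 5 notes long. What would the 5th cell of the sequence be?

E5 D5 E5 F#5 D#5

Taking 5-note groups, the heads are Ab4, Bb4, C5: the pattern moves up a 2nd.
Extending up a 2nd: D5 → E5.
So cell 5 is E5 D5 E5 F#5 D#5.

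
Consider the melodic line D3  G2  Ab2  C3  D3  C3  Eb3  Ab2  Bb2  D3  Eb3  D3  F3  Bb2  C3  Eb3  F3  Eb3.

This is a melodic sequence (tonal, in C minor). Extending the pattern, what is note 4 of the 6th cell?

Ab3

The unit is 6 notes. Position-4 pitches of the 3 shown cells: C3, D3, Eb3.
Carrying that up a 2nd forward: F3 → G3 → Ab3.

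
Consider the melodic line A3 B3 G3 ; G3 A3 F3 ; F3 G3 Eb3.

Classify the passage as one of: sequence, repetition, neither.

Each 3-note cell is the previous one transposed down a 2nd.

sequence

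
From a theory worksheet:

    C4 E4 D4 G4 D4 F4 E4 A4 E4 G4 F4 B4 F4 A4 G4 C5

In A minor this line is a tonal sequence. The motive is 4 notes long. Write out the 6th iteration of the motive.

A4 C5 B4 E5

Taking 4-note groups, the heads are C4, D4, E4, F4: the pattern moves up a 2nd.
Carrying on: G4 → A4.
Statement 6 starts on A4 and keeps the same diatonic contour: A4 C5 B4 E5.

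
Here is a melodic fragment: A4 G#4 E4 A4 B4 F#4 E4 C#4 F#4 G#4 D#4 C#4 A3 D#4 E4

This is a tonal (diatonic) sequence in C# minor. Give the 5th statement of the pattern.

G#3 F#3 D#3 G#3 A3

Taking 5-note groups, the heads are A4, F#4, D#4: the pattern moves down a 3rd.
Carrying on: B3 → G#3.
From G#3 the diatonic shape gives G#3 F#3 D#3 G#3 A3.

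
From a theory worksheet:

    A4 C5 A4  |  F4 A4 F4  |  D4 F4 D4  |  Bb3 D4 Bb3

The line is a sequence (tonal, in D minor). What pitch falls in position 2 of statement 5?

Bb3

The unit is 3 notes. Position-2 pitches of the 4 shown cells: C5, A4, F4, D4.
From D4, down a 3rd gives Bb3.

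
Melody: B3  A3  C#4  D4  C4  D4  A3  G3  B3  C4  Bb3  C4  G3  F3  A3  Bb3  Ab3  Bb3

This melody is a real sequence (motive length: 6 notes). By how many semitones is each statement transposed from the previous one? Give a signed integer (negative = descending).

The 6-note cells begin on B3, A3, G3 — each down a 2nd from the last.
Counting half-steps from B3 to A3: -2.

-2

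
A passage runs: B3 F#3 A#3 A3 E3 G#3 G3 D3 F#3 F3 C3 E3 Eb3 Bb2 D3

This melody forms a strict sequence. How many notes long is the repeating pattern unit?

3

15 notes total. Splitting into 5 groups of 3:
B3 F#3 A#3 | A3 E3 G#3 | G3 D3 F#3 | F3 C3 E3 | Eb3 Bb2 D3
That's a consistent down a 2nd shift per cell, and no other grouping gives one.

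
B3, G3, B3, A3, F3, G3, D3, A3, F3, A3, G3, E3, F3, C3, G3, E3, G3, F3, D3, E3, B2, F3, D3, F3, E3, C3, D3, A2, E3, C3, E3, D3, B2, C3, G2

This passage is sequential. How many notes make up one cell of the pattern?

Try groups of 7 (5 cells in 35 notes):
B3 G3 B3 A3 F3 G3 D3 | A3 F3 A3 G3 E3 F3 C3 | G3 E3 G3 F3 D3 E3 B2 | F3 D3 F3 E3 C3 D3 A2 | E3 C3 E3 D3 B2 C3 G2
Every group is a transposition down a 2nd of the one before; no shorter unit works.

7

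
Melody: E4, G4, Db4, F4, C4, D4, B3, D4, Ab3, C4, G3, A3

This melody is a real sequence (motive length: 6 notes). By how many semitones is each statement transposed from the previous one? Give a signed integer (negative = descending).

The 6-note cells begin on E4, B3 — each down a 4th from the last.
Counting half-steps from E4 to B3: -5.

-5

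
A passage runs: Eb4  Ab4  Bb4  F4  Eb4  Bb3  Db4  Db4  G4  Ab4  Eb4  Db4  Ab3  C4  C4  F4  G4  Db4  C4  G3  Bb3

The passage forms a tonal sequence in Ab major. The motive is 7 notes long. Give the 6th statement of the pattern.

The 7-note cells begin on Eb4, Db4, C4 — each down a 2nd from the last.
Extending down a 2nd: Bb3 → Ab3 → G3.
From G3 the diatonic shape gives G3 C4 Db4 Ab3 G3 Db3 F3.

G3 C4 Db4 Ab3 G3 Db3 F3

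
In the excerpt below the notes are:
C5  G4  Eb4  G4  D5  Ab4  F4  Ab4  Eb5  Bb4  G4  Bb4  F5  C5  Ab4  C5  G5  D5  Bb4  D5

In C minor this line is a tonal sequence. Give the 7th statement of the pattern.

Bb5 F5 D5 F5

Unit = 4 notes; the statements start on C5, D5, Eb5, F5, G5, moving up a 2nd each time.
Carrying on: Ab5 → Bb5.
From Bb5 the diatonic shape gives Bb5 F5 D5 F5.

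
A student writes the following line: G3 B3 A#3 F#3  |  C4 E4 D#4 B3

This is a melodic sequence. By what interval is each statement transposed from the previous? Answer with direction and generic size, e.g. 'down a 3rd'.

up a 4th

Taking 4-note groups, the heads are G3, C4: the pattern moves up a 4th.
From G3 to C4: up a 4th.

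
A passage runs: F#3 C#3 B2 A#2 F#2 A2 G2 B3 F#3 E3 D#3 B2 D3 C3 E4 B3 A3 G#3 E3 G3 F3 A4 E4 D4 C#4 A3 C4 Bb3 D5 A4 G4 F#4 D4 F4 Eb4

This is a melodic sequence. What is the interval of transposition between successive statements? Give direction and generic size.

up a 4th

Unit = 7 notes; the statements start on F#3, B3, E4, A4, D5, moving up a 4th each time.
From F#3 to B3: up a 4th.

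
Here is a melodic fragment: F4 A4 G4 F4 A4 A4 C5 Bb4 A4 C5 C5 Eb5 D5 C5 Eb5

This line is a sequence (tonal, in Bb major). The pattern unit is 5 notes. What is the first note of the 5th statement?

Taking 5-note groups, the heads are F4, A4, C5: the pattern moves up a 3rd.
Continuing: Eb5 → G5. Statement 5 starts on G5.

G5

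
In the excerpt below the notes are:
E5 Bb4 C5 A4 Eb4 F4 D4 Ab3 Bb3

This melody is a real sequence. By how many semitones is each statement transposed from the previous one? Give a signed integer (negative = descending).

Unit = 3 notes; the statements start on E5, A4, D4, moving down a 5th each time.
Counting half-steps from E5 to A4: -7.

-7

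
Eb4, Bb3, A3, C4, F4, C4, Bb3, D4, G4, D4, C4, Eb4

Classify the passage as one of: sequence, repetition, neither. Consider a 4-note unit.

Each 4-note cell is the previous one transposed up a 2nd.

sequence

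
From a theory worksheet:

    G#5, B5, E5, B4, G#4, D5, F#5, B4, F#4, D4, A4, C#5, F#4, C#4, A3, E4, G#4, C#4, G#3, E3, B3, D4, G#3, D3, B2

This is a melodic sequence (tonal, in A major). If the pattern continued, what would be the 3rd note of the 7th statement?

A2

Grouping in 5s, the 3rd note of each cell is E5, B4, F#4, C#4, G#3.
Extending down a 4th: D3 → A2.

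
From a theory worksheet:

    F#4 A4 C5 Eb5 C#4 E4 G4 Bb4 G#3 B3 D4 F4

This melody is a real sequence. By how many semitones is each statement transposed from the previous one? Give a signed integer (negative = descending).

-5

Unit = 4 notes; the statements start on F#4, C#4, G#3, moving down a 4th each time.
F#4→C#4 is 61 − 66 = -5 semitones.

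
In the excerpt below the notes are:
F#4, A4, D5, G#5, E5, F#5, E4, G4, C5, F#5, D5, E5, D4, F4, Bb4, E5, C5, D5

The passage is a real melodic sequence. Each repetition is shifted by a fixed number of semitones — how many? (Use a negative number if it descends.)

-2

Unit = 6 notes; the statements start on F#4, E4, D4, moving down a 2nd each time.
F#4 to E4 spans -2 semitones.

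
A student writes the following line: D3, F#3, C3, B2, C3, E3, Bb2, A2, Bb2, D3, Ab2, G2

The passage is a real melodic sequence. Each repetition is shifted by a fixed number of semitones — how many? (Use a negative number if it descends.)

With a 4-note motive the entries are D3, C3, Bb2, each down a 2nd from the previous.
D3→C3 is 48 − 50 = -2 semitones.

-2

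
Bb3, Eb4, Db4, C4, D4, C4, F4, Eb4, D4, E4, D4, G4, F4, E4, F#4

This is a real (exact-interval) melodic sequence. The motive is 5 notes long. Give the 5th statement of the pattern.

With a 5-note motive the entries are Bb3, C4, D4, each up a 2nd from the previous.
Carrying on: E4 → F#4.
Statement 5 starts on F#4 and keeps the same exact contour: F#4 B4 A4 G#4 A#4.

F#4 B4 A4 G#4 A#4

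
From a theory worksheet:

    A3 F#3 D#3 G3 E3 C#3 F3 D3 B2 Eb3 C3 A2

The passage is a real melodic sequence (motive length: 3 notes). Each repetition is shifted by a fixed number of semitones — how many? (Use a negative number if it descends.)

-2

Taking 3-note groups, the heads are A3, G3, F3, Eb3: the pattern moves down a 2nd.
Counting half-steps from A3 to G3: -2.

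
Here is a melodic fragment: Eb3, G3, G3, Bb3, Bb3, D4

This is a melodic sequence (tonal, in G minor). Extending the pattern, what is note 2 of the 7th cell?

Grouping in 2s, the 2nd note of each cell is G3, Bb3, D4.
Carrying that up a 3rd forward: F4 → A4 → C5 → Eb5.

Eb5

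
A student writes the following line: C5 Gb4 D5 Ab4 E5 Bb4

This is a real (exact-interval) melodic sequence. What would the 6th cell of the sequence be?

A#5 E5

The 2-note cells begin on C5, D5, E5 — each up a 2nd from the last.
Continuing the starts: F#5 → G#5 → A#5.
From A#5 the exact shape gives A#5 E5.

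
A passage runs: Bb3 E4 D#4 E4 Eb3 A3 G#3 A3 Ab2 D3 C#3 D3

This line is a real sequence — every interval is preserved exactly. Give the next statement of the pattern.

Db2 G2 F#2 G2

With a 4-note motive the entries are Bb3, Eb3, Ab2, each down a 5th from the previous.
Statement 4 starts on Db2 and keeps the same exact contour: Db2 G2 F#2 G2.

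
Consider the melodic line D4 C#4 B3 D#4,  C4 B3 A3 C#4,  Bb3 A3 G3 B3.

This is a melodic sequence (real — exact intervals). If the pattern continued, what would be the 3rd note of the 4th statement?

F3

With 4-note cells, note 3 of each statement runs B3, A3, G3.
Each moves down a 2nd; the next is F3.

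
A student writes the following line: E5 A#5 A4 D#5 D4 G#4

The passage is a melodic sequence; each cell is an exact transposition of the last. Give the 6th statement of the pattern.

F2 B2

The 2-note cells begin on E5, A4, D4 — each down a 5th from the last.
Extending down a 5th: G3 → C3 → F2.
Statement 6 starts on F2 and keeps the same exact contour: F2 B2.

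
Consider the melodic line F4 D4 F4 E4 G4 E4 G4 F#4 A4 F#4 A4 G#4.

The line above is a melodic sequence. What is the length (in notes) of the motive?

There are 12 notes; a 4-note unit gives 3 cells:
F4 D4 F4 E4 | G4 E4 G4 F#4 | A4 F#4 A4 G#4
That's a consistent up a 2nd shift per cell, and no other grouping gives one.

4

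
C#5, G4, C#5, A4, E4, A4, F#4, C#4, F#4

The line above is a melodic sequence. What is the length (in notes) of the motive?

Try groups of 3 (3 cells in 9 notes):
C#5 G4 C#5 | A4 E4 A4 | F#4 C#4 F#4
That's a consistent down a 3rd shift per cell, and no other grouping gives one.

3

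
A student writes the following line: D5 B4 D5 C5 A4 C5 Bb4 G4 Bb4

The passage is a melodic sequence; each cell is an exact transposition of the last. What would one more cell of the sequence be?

Taking 3-note groups, the heads are D5, C5, Bb4: the pattern moves down a 2nd.
So cell 4 is Ab4 F4 Ab4.

Ab4 F4 Ab4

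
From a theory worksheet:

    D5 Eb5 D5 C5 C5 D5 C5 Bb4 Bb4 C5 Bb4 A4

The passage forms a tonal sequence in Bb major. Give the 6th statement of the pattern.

F4 G4 F4 Eb4

Unit = 4 notes; the statements start on D5, C5, Bb4, moving down a 2nd each time.
Extending down a 2nd: A4 → G4 → F4.
So cell 6 is F4 G4 F4 Eb4.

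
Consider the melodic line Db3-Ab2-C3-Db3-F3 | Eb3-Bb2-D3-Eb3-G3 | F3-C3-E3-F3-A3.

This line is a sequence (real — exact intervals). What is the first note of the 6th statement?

B3

With a 5-note motive the entries are Db3, Eb3, F3, each up a 2nd from the previous.
Continuing: G3 → A3 → B3. Statement 6 starts on B3.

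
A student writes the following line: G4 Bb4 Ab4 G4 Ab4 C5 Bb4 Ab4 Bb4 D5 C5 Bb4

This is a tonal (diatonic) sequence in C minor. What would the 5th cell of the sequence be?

D5 F5 Eb5 D5

The 4-note cells begin on G4, Ab4, Bb4 — each up a 2nd from the last.
Continuing the starts: C5 → D5.
Statement 5 starts on D5 and keeps the same diatonic contour: D5 F5 Eb5 D5.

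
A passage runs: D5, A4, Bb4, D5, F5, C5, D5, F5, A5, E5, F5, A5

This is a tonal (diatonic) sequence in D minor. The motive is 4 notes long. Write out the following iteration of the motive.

C6 G5 A5 C6

Taking 4-note groups, the heads are D5, F5, A5: the pattern moves up a 3rd.
From C6 the diatonic shape gives C6 G5 A5 C6.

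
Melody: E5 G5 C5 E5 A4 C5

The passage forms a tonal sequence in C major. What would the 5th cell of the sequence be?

The 2-note cells begin on E5, C5, A4 — each down a 3rd from the last.
Extending down a 3rd: F4 → D4.
Statement 5 starts on D4 and keeps the same diatonic contour: D4 F4.

D4 F4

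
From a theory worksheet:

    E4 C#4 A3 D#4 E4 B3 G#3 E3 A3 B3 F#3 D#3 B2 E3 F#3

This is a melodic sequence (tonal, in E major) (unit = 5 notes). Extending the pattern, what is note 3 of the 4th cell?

F#2

The unit is 5 notes. Position-3 pitches of the 3 shown cells: A3, E3, B2.
From B2, down a 4th gives F#2.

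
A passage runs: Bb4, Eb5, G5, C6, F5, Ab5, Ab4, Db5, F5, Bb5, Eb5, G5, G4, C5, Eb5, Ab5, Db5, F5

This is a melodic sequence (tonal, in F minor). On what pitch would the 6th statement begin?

With a 6-note motive the entries are Bb4, Ab4, G4, each down a 2nd from the previous.
Extending the heads down a 2nd: F4 → Eb4 → Db4.

Db4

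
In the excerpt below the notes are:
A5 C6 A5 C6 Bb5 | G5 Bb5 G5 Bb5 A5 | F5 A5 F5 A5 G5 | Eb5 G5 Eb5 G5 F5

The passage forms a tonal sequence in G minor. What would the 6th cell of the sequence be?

The 5-note cells begin on A5, G5, F5, Eb5 — each down a 2nd from the last.
Continuing the starts: D5 → C5.
So cell 6 is C5 Eb5 C5 Eb5 D5.

C5 Eb5 C5 Eb5 D5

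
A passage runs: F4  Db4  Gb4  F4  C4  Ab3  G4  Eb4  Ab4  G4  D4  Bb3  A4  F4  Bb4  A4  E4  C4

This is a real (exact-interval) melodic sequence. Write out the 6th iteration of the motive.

D#5 B4 E5 D#5 A#4 F#4

Taking 6-note groups, the heads are F4, G4, A4: the pattern moves up a 2nd.
Continuing the starts: B4 → C#5 → D#5.
From D#5 the exact shape gives D#5 B4 E5 D#5 A#4 F#4.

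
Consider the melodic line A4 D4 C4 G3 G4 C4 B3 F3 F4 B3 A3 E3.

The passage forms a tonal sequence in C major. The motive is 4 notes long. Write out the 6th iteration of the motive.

With a 4-note motive the entries are A4, G4, F4, each down a 2nd from the previous.
Continuing the starts: E4 → D4 → C4.
So cell 6 is C4 F3 E3 B2.

C4 F3 E3 B2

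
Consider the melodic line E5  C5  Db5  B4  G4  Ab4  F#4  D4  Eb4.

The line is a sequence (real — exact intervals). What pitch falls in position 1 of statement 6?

The unit is 3 notes. Position-1 pitches of the 3 shown cells: E5, B4, F#4.
Carrying that down a 4th forward: C#4 → G#3 → D#3.

D#3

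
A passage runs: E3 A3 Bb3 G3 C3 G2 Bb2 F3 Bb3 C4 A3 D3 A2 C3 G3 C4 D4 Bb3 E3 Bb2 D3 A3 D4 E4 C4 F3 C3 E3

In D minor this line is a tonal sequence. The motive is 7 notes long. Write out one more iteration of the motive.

Taking 7-note groups, the heads are E3, F3, G3, A3: the pattern moves up a 2nd.
From Bb3 the diatonic shape gives Bb3 E4 F4 D4 G3 D3 F3.

Bb3 E4 F4 D4 G3 D3 F3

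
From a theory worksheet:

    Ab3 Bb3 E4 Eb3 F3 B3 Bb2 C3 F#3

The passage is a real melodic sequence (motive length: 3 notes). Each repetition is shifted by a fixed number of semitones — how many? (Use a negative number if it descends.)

-5

With a 3-note motive the entries are Ab3, Eb3, Bb2, each down a 4th from the previous.
Ab3→Eb3 is 51 − 56 = -5 semitones.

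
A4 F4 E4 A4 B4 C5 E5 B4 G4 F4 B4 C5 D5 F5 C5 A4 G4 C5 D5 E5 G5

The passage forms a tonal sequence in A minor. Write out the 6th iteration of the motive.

F5 D5 C5 F5 G5 A5 C6

Unit = 7 notes; the statements start on A4, B4, C5, moving up a 2nd each time.
Continuing the starts: D5 → E5 → F5.
So cell 6 is F5 D5 C5 F5 G5 A5 C6.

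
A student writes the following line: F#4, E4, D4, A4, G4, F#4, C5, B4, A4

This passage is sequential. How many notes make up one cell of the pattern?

3

9 notes total. Splitting into 3 groups of 3:
F#4 E4 D4 | A4 G4 F#4 | C5 B4 A4
Each cell is the previous one up a 3rd — so the unit is 3 notes.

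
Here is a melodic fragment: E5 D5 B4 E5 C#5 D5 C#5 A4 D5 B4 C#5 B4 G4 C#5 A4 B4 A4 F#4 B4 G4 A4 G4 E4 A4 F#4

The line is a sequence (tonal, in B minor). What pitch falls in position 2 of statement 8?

The unit is 5 notes. Position-2 pitches of the 5 shown cells: D5, C#5, B4, A4, G4.
Each moves down a 2nd. Continuing: F#4 → E4 → D4.

D4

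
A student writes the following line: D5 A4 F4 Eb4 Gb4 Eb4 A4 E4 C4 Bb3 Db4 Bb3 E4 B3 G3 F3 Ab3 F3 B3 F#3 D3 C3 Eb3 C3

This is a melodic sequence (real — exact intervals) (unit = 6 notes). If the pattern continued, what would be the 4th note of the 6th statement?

D2

Grouping in 6s, the 4th note of each cell is Eb4, Bb3, F3, C3.
Each moves down a 4th. Continuing: G2 → D2.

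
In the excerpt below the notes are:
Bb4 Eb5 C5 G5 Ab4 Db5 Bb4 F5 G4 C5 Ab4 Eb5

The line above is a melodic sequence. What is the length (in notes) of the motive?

4

Try groups of 4 (3 cells in 12 notes):
Bb4 Eb5 C5 G5 | Ab4 Db5 Bb4 F5 | G4 C5 Ab4 Eb5
Each cell is the previous one down a 2nd — so the unit is 4 notes.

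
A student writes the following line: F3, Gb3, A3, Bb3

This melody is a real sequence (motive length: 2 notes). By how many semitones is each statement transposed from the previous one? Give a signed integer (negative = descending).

4

With a 2-note motive the entries are F3, A3, each up a 3rd from the previous.
Counting half-steps from F3 to A3: 4.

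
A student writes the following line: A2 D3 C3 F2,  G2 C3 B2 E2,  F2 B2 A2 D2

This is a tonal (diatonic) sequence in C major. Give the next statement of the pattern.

E2 A2 G2 C2

Taking 4-note groups, the heads are A2, G2, F2: the pattern moves down a 2nd.
Statement 4 starts on E2 and keeps the same diatonic contour: E2 A2 G2 C2.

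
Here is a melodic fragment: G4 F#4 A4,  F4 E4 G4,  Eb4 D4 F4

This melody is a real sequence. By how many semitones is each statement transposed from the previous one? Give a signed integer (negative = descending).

The 3-note cells begin on G4, F4, Eb4 — each down a 2nd from the last.
G4 to F4 spans -2 semitones.

-2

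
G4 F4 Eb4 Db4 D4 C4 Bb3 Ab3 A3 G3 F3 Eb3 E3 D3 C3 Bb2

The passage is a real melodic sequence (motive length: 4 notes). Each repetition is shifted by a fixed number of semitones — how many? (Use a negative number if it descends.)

The 4-note cells begin on G4, D4, A3, E3 — each down a 4th from the last.
G4 to D4 spans -5 semitones.

-5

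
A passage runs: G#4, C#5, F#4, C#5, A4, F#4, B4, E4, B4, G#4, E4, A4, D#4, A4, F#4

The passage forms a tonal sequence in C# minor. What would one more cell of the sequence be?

D#4 G#4 C#4 G#4 E4

Unit = 5 notes; the statements start on G#4, F#4, E4, moving down a 2nd each time.
So cell 4 is D#4 G#4 C#4 G#4 E4.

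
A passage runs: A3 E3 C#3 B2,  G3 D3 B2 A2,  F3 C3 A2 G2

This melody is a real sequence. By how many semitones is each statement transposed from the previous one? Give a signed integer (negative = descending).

With a 4-note motive the entries are A3, G3, F3, each down a 2nd from the previous.
A3 to G3 spans -2 semitones.

-2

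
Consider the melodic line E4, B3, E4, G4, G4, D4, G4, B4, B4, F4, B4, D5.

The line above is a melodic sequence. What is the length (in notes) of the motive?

There are 12 notes; a 4-note unit gives 3 cells:
E4 B3 E4 G4 | G4 D4 G4 B4 | B4 F4 B4 D5
Every group is a transposition up a 3rd of the one before; no shorter unit works.

4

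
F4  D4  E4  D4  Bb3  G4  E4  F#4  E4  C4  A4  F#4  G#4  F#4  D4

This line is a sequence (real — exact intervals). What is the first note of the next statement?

Unit = 5 notes; the statements start on F4, G4, A4, moving up a 2nd each time.
One more step up a 2nd gives B4.

B4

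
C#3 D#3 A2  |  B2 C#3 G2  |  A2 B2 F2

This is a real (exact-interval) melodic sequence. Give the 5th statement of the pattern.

F2 G2 Db2

With a 3-note motive the entries are C#3, B2, A2, each down a 2nd from the previous.
Carrying on: G2 → F2.
Statement 5 starts on F2 and keeps the same exact contour: F2 G2 Db2.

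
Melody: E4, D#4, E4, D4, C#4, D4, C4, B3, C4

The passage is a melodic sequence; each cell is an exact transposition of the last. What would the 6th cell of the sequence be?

Gb3 F3 Gb3

The 3-note cells begin on E4, D4, C4 — each down a 2nd from the last.
Continuing the starts: Bb3 → Ab3 → Gb3.
Statement 6 starts on Gb3 and keeps the same exact contour: Gb3 F3 Gb3.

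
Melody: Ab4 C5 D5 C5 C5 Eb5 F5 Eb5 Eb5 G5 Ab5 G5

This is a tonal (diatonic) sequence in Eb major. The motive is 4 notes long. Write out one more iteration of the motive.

G5 Bb5 C6 Bb5

Taking 4-note groups, the heads are Ab4, C5, Eb5: the pattern moves up a 3rd.
Statement 4 starts on G5 and keeps the same diatonic contour: G5 Bb5 C6 Bb5.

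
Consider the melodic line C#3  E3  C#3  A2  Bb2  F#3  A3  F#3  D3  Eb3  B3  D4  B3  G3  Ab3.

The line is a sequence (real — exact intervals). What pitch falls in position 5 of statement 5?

With 5-note cells, note 5 of each statement runs Bb2, Eb3, Ab3.
Carrying that up a 4th forward: Db4 → Gb4.

Gb4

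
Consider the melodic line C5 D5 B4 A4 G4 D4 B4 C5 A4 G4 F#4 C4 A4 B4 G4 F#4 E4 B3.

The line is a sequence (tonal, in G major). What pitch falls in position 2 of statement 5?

The unit is 6 notes. Position-2 pitches of the 3 shown cells: D5, C5, B4.
Extending down a 2nd: A4 → G4.

G4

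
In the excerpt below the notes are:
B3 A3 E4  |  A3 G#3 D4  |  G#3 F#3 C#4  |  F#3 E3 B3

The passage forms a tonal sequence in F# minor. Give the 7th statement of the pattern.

C#3 B2 F#3

With a 3-note motive the entries are B3, A3, G#3, F#3, each down a 2nd from the previous.
Extending down a 2nd: E3 → D3 → C#3.
Statement 7 starts on C#3 and keeps the same diatonic contour: C#3 B2 F#3.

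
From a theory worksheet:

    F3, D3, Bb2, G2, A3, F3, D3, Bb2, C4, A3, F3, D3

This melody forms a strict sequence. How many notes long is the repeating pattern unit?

4

12 notes total. Splitting into 3 groups of 4:
F3 D3 Bb2 G2 | A3 F3 D3 Bb2 | C4 A3 F3 D3
Each cell is the previous one up a 3rd — so the unit is 4 notes.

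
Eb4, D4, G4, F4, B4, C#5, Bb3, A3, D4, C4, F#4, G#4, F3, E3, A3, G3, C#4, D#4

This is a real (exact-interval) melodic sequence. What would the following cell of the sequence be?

C3 B2 E3 D3 G#3 A#3

The 6-note cells begin on Eb4, Bb3, F3 — each down a 4th from the last.
From C3 the exact shape gives C3 B2 E3 D3 G#3 A#3.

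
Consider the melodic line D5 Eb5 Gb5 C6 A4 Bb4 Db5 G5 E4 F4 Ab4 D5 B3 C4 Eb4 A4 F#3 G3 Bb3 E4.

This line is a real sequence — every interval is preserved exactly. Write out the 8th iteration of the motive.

With a 4-note motive the entries are D5, A4, E4, B3, F#3, each down a 4th from the previous.
Continuing the starts: C#3 → G#2 → D#2.
So cell 8 is D#2 E2 G2 C#3.

D#2 E2 G2 C#3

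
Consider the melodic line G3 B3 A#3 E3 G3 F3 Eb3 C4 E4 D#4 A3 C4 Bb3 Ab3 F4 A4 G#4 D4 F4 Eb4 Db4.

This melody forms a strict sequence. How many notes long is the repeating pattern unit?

7

21 notes total. Splitting into 3 groups of 7:
G3 B3 A#3 E3 G3 F3 Eb3 | C4 E4 D#4 A3 C4 Bb3 Ab3 | F4 A4 G#4 D4 F4 Eb4 Db4
Each cell is the previous one up a 4th — so the unit is 7 notes.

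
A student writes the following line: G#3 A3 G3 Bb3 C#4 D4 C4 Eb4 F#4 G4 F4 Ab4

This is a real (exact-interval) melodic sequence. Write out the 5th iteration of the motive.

E5 F5 Eb5 Gb5

Unit = 4 notes; the statements start on G#3, C#4, F#4, moving up a 4th each time.
Carrying on: B4 → E5.
Statement 5 starts on E5 and keeps the same exact contour: E5 F5 Eb5 Gb5.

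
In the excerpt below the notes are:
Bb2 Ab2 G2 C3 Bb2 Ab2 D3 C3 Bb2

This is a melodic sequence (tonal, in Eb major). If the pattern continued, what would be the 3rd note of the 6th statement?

Eb3

The unit is 3 notes. Position-3 pitches of the 3 shown cells: G2, Ab2, Bb2.
Carrying that up a 2nd forward: C3 → D3 → Eb3.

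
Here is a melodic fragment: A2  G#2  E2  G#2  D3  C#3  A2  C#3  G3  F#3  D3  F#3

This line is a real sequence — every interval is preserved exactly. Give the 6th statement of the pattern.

With a 4-note motive the entries are A2, D3, G3, each up a 4th from the previous.
Carrying on: C4 → F4 → Bb4.
From Bb4 the exact shape gives Bb4 A4 F4 A4.

Bb4 A4 F4 A4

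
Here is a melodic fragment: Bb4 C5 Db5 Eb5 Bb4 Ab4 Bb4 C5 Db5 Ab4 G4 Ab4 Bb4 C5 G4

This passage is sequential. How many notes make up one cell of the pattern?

5

Try groups of 5 (3 cells in 15 notes):
Bb4 C5 Db5 Eb5 Bb4 | Ab4 Bb4 C5 Db5 Ab4 | G4 Ab4 Bb4 C5 G4
Each cell is the previous one down a 2nd — so the unit is 5 notes.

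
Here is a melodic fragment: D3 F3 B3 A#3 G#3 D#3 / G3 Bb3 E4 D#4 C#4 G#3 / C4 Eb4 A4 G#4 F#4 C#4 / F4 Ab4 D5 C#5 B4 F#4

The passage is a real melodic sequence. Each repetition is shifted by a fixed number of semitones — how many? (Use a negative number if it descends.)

Unit = 6 notes; the statements start on D3, G3, C4, F4, moving up a 4th each time.
D3 to G3 spans +5 semitones.

5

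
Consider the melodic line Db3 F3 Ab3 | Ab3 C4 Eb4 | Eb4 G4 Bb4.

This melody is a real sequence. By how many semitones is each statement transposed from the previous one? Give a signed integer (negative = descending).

7

Taking 3-note groups, the heads are Db3, Ab3, Eb4: the pattern moves up a 5th.
Db3→Ab3 is 56 − 49 = 7 semitones.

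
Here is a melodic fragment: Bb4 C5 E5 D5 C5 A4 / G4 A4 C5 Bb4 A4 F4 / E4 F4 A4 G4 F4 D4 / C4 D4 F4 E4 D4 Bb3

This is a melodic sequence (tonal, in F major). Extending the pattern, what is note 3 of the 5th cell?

Grouping in 6s, the 3rd note of each cell is E5, C5, A4, F4.
One more down a 3rd gives D4.

D4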